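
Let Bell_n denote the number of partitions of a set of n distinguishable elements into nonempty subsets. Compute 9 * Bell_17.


Bell_17 can be computed from the Bell triangle or from Dobinski's identity Bell_n = (1/e) * sum_{k>=0} k^n / k!.
Computing Bell_17 = 82864869804.
Then 9 * 82864869804 = 745783828236.

745783828236


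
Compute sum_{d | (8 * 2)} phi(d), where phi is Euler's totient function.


First, 8 * 2 = 16. One classical identity is sum_{d | n} phi(d) = n (each k in [1, n] has a unique gcd with n, and among the k's with gcd(k, n) = n/d there are phi(d) of them). So the sum equals 16. We also verify directly:
Divisors of 16: 1, 2, 4, 8, 16.
phi values: 1, 1, 2, 4, 8.
Sum = 16.

16


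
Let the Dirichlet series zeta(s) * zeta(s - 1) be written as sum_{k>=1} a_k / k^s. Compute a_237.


Convolution gives a_k = sum_{d | k} d * 1 = sum_{d | k} d = sigma(k), the sum of positive divisors of k.
For k = 237, the divisors are 1, 3, 79, 237, so
sigma(237) = 1 + 3 + 79 + 237 = 320.

320


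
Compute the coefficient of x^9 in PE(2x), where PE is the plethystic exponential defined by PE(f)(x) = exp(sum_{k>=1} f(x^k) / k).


With f(x) = 2x, the exponent is sum_{k>=1} 2 x^k / k = 2 * (-ln(1 - x)). Exponentiating:
PE(2x) = exp(-2 ln(1 - x)) = 1/(1 - x)^2.
By the negative binomial expansion, [x^n] 1/(1 - x)^2 = C(n + 1, 1).
For n = 9: C(10, 1) = 10.

10


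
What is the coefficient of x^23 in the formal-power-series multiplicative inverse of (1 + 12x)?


The inverse is 1/(1 + 12x). Apply the geometric identity 1/(1 - y) = sum_{k>=0} y^k with y = -12x:
1/(1 + 12x) = sum_{k>=0} (-12)^k x^k.
So the coefficient of x^23 is (-12)^23 = -6624737266949237011120128.

-6624737266949237011120128


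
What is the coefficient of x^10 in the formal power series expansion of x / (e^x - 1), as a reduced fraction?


The exponential generating function for Bernoulli numbers is
x / (e^x - 1) = sum_{k>=0} B_k x^k / k!.
So the coefficient of x^10 in x / (e^x - 1) is B_10 / 10!.
Computing: B_10 = 5/66, 10! = 3628800, giving
5/66 / 3628800 = 1/47900160.

1/47900160


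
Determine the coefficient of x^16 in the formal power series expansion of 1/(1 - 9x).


The geometric series identity gives 1/(1 - c x) = sum_{k>=0} c^k x^k, so the coefficient of x^k is c^k.
Here c = 9 and k = 16.
Computing: 9^16 = 1853020188851841

1853020188851841


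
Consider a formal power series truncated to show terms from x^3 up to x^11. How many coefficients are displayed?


From x^3 to x^11 inclusive, the count is 11 - 3 + 1 = 9.

9


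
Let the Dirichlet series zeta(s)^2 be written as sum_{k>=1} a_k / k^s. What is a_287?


The Dirichlet convolution of the constant function 1 with itself gives (1 * 1)(k) = sum_{d | k} 1 = d(k), the number of positive divisors of k.
Since zeta(s) = sum_{k>=1} 1/k^s, we have zeta(s)^2 = sum_{k>=1} d(k)/k^s, so a_k = d(k).
For k = 287: the divisors are 1, 7, 41, 287.
Count = 4.

4


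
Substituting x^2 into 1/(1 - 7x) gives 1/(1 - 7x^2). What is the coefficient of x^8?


The coefficient of x^(2m) in 1/(1 - 7x^2) is 7^m.
With n = 8 = 2*4, the coefficient is 7^4 = 2401.

2401


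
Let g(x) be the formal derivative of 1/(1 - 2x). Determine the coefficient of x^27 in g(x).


Differentiate termwise: d/dx sum_{k>=0} 2^k x^k = sum_{k>=1} k 2^k x^(k-1) = sum_{j>=0} (j+1) 2^(j+1) x^j.
Equivalently, d/dx [1/(1 - 2x)] = 2/(1 - 2x)^2.
For j = 27: 28 * 2^28 = 28 * 268435456 = 7516192768.

7516192768


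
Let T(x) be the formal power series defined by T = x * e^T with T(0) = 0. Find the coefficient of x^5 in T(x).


Apply the Lagrange inversion formula: if T = x * phi(T) with phi(t) = e^t, then
[x^n] T = (1/n) [t^(n-1)] phi(t)^n = (1/n) [t^(n-1)] e^(n t) = (1/n) * n^(n-1) / (n-1)! = n^(n-1) / n!.
When c = 1 this is the Cayley count of rooted labeled trees on n vertices, divided by n!.
For n = 5: 5^4 / 5! = 625/120 = 125/24.

125/24


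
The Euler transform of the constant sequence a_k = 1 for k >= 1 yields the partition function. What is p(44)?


The Euler transform converts the sequence a_k = 1 into the number of integer partitions.
Using the recurrence or dynamic programming:
p(44) = 75175

75175


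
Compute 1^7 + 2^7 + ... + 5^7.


This power sum has a closed form given by Faulhaber's formula
sum_{k=1}^{m} k^p = (1 / (p + 1)) * sum_{j=0}^{p} C(p + 1, j) B_j m^(p + 1 - j),
but for small m direct computation is fastest:
1 + 128 + 2187 + 16384 + 78125 = 96825.

96825


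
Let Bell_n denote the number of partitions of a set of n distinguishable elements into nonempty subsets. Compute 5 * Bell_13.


Bell_13 can be computed from the Bell triangle or from Dobinski's identity Bell_n = (1/e) * sum_{k>=0} k^n / k!.
Computing Bell_13 = 27644437.
Then 5 * 27644437 = 138222185.

138222185


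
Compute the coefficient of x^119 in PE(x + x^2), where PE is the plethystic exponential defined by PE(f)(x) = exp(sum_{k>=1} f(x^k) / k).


With f(x) = x + x^2, the exponent is sum_{k>=1} (x^k + x^(2k)) / k = -ln(1 - x) - ln(1 - x^2). Exponentiating:
PE(x + x^2) = 1 / ((1 - x)(1 - x^2)).
This is the generating function for partitions of n into parts of size 1 or 2. The number of 2's can be any j in 0..59, and the rest are 1's, so
[x^119] = floor(119/2) + 1 = 60.

60


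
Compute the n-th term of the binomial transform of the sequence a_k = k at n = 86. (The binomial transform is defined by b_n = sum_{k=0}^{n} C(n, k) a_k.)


With a_k = k, b_n = sum_{k=0}^{n} C(n, k) k. Using k * C(n, k) = n * C(n-1, k-1) gives b_n = n * sum_{k>=1} C(n-1, k-1) = n * 2^(n-1).
For n = 86: 86 * 2^85 = 86 * 38685626227668133590597632 = 3326963855579459488791396352.

3326963855579459488791396352


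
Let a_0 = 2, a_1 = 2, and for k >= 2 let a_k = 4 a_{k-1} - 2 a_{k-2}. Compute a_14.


Iterating the recurrence forward:
a_0 = 2
a_1 = 2
a_2 = 4*2 - 2*2 = 4
a_3 = 4*4 - 2*2 = 12
a_4 = 4*12 - 2*4 = 40
a_5 = 4*40 - 2*12 = 136
a_6 = 4*136 - 2*40 = 464
a_7 = 4*464 - 2*136 = 1584
a_8 = 4*1584 - 2*464 = 5408
a_9 = 4*5408 - 2*1584 = 18464
a_10 = 4*18464 - 2*5408 = 63040
a_11 = 4*63040 - 2*18464 = 215232
a_12 = 4*215232 - 2*63040 = 734848
a_13 = 4*734848 - 2*215232 = 2508928
a_14 = 4*2508928 - 2*734848 = 8566016
So a_14 = 8566016.

8566016


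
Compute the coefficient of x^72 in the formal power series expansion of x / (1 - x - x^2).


Let f(x) = sum_{k>=0} a_k x^k. Multiplying f(x) * (1 - x - x^2) = x and matching coefficients gives a_0 = 0, a_1 = 1, and a_k = a_{k-1} + a_{k-2} for k >= 2. These are the Fibonacci numbers F_k.
Iterating from F_0 = 0, F_1 = 1:
F_0=0, F_1=1, F_2=1, F_3=2, F_4=3, F_5=5, F_6=8, F_7=13, F_8=21, F_9=34, ...
F_72 = 498454011879264.

498454011879264


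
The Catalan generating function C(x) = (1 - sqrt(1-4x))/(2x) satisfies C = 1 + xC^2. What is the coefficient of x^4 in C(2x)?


Substituting x -> 2x scales the n-th coefficient by 2^n, so [x^4] C(2x) = 2^4 * C_4.
C_4 = C(2*4, 4)/(5) = 70/5 = 14.
So 2^4 * 14 = 16 * 14 = 224.

224


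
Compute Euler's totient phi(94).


phi(n) counts integers in [1, n] coprime to n. Using the multiplicative formula phi(n) = n * prod_{p | n} (1 - 1/p):
94 = 2 * 47, so
phi(94) = 94 * (1 - 1/2) * (1 - 1/47) = 46.

46


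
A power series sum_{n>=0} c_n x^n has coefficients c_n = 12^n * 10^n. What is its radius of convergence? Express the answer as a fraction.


By the root test (Cauchy-Hadamard), the radius is R = 1 / limsup_n |c_n|^(1/n).
Here |c_n|^(1/n) = (12^n * 10^n)^(1/n) = 12 * 10 = 120 for all n.
So R = 1/120 = 1/120.

1/120


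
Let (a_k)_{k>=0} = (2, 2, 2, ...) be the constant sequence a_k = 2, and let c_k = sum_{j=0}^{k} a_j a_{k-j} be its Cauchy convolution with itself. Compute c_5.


Since a_j = 2 for all j >= 0, the convolution sum becomes
c_k = sum_{j=0}^{k} 2 * 2 = 4 * (k + 1).
Equivalently, the generating function of (a_k) is 2/(1 - x) and its square is 4/(1 - x)^2 = sum_{k>=0} 4(k + 1) x^k.
For k = 5: 4 * 6 = 24.

24


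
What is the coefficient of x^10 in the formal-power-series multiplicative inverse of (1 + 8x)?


The inverse is 1/(1 + 8x). Apply the geometric identity 1/(1 - y) = sum_{k>=0} y^k with y = -8x:
1/(1 + 8x) = sum_{k>=0} (-8)^k x^k.
So the coefficient of x^10 is (-8)^10 = 1073741824.

1073741824


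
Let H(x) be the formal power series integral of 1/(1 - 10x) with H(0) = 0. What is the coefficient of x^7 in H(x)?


1/(1 - 10x) = sum_{k>=0} 10^k x^k. Integrating termwise with H(0) = 0:
H(x) = sum_{k>=0} 10^k x^(k+1) / (k+1) = sum_{m>=1} 10^(m-1) x^m / m.
For m = 7: 10^6/7 = 1000000/7 = 1000000/7.

1000000/7


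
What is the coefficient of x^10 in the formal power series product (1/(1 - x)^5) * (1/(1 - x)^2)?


Combine the factors: (1/(1 - x)^5) * (1/(1 - x)^2) = 1/(1 - x)^7.
Then use 1/(1 - x)^r = sum_{k>=0} C(k + r - 1, r - 1) x^k with r = 7 and k = 10:
C(16, 6) = 8008.

8008


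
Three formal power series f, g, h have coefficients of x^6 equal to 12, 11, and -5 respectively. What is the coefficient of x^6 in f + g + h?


Series addition is componentwise:
12 + 11 + -5
= 18

18


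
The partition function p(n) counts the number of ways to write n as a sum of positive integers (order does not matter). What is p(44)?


Using the generating function prod_{k>=1} 1/(1-x^k), we compute p(44).
By dynamic programming over parts 1 through 44:
p(44) = 75175

75175


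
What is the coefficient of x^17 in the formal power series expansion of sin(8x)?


The Maclaurin series is sin(t) = sum_{k>=0} (-1)^k t^(2k+1) / (2k+1)!, so substituting t = 8x, only odd powers of x are nonzero, with coefficient of x^(2k+1) equal to (-1)^k 8^(2k+1) / (2k+1)!.
Write 17 = 2*8 + 1, giving the coefficient (-1)^8 * 8^17 / 17! = 2251799813685248/355687428096000 = 68719476736/10854718875.

68719476736/10854718875


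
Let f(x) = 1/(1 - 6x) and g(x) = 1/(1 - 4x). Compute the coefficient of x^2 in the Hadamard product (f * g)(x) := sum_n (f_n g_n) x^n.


f has coefficients f_k = 6^k and g has coefficients g_k = 4^k, so the Hadamard product has coefficient (f*g)_k = 6^k * 4^k = 24^k.
For k = 2: 24^2 = 576.

576


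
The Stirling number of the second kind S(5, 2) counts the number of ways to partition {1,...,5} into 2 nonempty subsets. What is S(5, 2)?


Using the explicit formula S(n,k) = (1/k!) sum_{j=0}^{k} (-1)^(k-j) C(k,j) j^n:
S(5, 2) = 15
Equivalently, S(n,k) is n! times the coefficient of x^n in the EGF (e^x - 1)^k / k!.

15


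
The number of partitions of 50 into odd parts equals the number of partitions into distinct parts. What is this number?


Computing partitions of 50 into odd parts (1, 3, 5, ...):
Using the generating function prod_{k>=0} 1/(1-x^(2k+1)),
the count is 3658

3658


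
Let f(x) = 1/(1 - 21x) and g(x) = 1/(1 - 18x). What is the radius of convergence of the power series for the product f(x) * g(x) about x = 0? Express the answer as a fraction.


The radius of 1/(1 - 21x) is 1/21 (nearest singularity at x = 1/21), and the radius of 1/(1 - 18x) is 1/18.
The product f(x)*g(x) = 1/((1 - 21x)(1 - 18x)) has singularities at both 1/21 and 1/18, so its radius of convergence is the distance to the nearest one:
min(1/21, 1/18) = 1/21.

1/21


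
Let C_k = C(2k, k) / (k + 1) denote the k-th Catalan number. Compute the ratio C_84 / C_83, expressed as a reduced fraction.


Using C_k = (2k)! / (k! (k+1)!), the ratio C_{k+1}/C_k simplifies to
C_{k+1}/C_k = [(2k+2)! / ((k+1)! (k+2)!)] * [k! (k+1)! / (2k)!]
 = (2k+2)(2k+1) / ((k+1)(k+2)) = 2(2k+1) / (k+2).
For k = 83: 2(2*83 + 1) / (83 + 2) = 334/85 = 334/85.

334/85


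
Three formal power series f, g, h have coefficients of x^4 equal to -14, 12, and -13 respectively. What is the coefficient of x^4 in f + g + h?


Series addition is componentwise:
-14 + 12 + -13
= -15

-15


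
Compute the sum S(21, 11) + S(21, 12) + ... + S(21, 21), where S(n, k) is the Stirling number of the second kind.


By definition, S(n, k) counts partitions of an n-set into exactly k nonempty blocks.
Computing row n = 21 for k = 11..21:
S(21, k): 26826851689001, 6833042030178, 1204909218331, 149304004500, 13087462580, 809944464, 34952799, 1023435, 19285, 210, 1
Sum = 35028040344784.

35028040344784


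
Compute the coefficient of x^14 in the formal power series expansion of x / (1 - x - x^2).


Let f(x) = sum_{k>=0} a_k x^k. Multiplying f(x) * (1 - x - x^2) = x and matching coefficients gives a_0 = 0, a_1 = 1, and a_k = a_{k-1} + a_{k-2} for k >= 2. These are the Fibonacci numbers F_k.
Iterating from F_0 = 0, F_1 = 1:
F_0=0, F_1=1, F_2=1, F_3=2, F_4=3, F_5=5, F_6=8, F_7=13, F_8=21, F_9=34, ...
F_14 = 377.

377


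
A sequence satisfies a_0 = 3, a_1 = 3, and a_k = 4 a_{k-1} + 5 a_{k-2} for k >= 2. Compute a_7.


The characteristic equation is t^2 - 4 t - 5 = 0, with roots r_1 = 5 and r_2 = -1 (so c_1 = r_1 + r_2, c_2 = -r_1 r_2 as required).
One can use the closed form a_n = A r_1^n + B r_2^n, but direct iteration is more reliable:
a_0 = 3, a_1 = 3, a_2 = 27, a_3 = 123, a_4 = 627, a_5 = 3123, a_6 = 15627, a_7 = 78123.
So a_7 = 78123.

78123


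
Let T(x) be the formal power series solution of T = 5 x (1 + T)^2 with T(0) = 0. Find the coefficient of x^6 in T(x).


Apply the Lagrange inversion formula: if T = 5 x * phi(T) with phi(t) = (1 + t)^2, then [x^n] T = 5^n * (1/n) [t^(n-1)] phi(t)^n = 5^n * (1/n) [t^(n-1)] (1 + t)^(2n) = 5^n * (1/n) C(2n, n-1).
Using the identity C(2n, n-1) = C(2n, n) * n / (n+1), the unscaled factor equals C(2n, n) / (n+1) = C_n, the n-th Catalan number.
For n = 6: C_6 = C(12, 6) / 7 = 924/7 = 132.
With the 5^6 = 15625 factor, the coefficient is 15625 * 132 = 2062500.

2062500


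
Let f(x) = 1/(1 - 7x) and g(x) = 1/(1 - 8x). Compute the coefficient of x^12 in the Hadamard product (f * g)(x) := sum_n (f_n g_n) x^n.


f has coefficients f_k = 7^k and g has coefficients g_k = 8^k, so the Hadamard product has coefficient (f*g)_k = 7^k * 8^k = 56^k.
For k = 12: 56^12 = 951166013805414055936.

951166013805414055936


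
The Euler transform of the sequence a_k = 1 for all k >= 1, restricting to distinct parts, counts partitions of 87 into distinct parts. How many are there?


Partitions of 87 into distinct parts can be computed via generating function.
Product (1+x)(1+x^2)(1+x^3)...
The coefficient of x^87 = 145578

145578


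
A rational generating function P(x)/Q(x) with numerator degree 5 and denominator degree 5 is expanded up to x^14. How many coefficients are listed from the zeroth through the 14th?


Expanding up to x^14 gives the coefficients for x^0, x^1, ..., x^14.
That is 14 + 1 = 15 coefficients in total.

15


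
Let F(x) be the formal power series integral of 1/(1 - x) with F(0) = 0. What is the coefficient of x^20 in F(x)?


1/(1 - x) = sum_{k>=0} x^k. Integrating termwise and using F(0) = 0 gives
F(x) = sum_{k>=0} x^(k+1) / (k+1) = sum_{m>=1} x^m / m = -ln(1 - x).
So the coefficient of x^20 is 1/20 = 1/20.

1/20


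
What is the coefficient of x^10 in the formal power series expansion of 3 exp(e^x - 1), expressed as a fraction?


exp(e^x - 1) is the exponential generating function for the Bell numbers Bell_k: exp(e^x - 1) = sum_{k>=0} Bell_k x^k / k!.
So the coefficient of x^10 in 3 exp(e^x - 1) is 3 Bell_10 / 10!.
Computing: Bell_10 = 115975 and 10! = 3628800, giving
3 * 115975/3628800 = 4639/48384.

4639/48384


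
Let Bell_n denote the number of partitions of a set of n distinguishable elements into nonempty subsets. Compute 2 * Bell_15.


Bell_15 can be computed from the Bell triangle or from Dobinski's identity Bell_n = (1/e) * sum_{k>=0} k^n / k!.
Computing Bell_15 = 1382958545.
Then 2 * 1382958545 = 2765917090.

2765917090


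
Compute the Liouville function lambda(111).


The Liouville function is lambda(k) = (-1)^Omega(k), where Omega(k) counts the prime factors of k with multiplicity.
Factoring: 111 = 3 * 37, so Omega(111) = 2.
lambda(111) = (-1)^2 = 1.

1


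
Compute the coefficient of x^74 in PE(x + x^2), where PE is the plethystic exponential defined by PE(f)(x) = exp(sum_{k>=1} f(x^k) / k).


With f(x) = x + x^2, the exponent is sum_{k>=1} (x^k + x^(2k)) / k = -ln(1 - x) - ln(1 - x^2). Exponentiating:
PE(x + x^2) = 1 / ((1 - x)(1 - x^2)).
This is the generating function for partitions of n into parts of size 1 or 2. The number of 2's can be any j in 0..37, and the rest are 1's, so
[x^74] = floor(74/2) + 1 = 38.

38


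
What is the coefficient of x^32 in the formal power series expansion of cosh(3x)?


The Maclaurin series is cosh(t) = sum_{m>=0} t^(2m) / (2m)!, so substituting t = 3x, only even powers of x are nonzero, with coefficient of x^(2m) equal to 3^(2m) / (2m)!.
For x^32 the coefficient is 3^32/32! = 1853020188851841/263130836933693530167218012160000000 = 387420489/55014121340467297648640000000.

387420489/55014121340467297648640000000


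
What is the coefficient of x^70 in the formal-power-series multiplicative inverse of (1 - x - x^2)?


Let the inverse be f(x) = sum_{k>=0} a_k x^k. From f(x) * (1 - x - x^2) = 1 and matching coefficients:
 x^0: a_0 = 1.
 x^1: a_1 - a_0 = 0, so a_1 = 1.
 x^k (k >= 2): a_k - a_{k-1} - a_{k-2} = 0, i.e. a_k = a_{k-1} + a_{k-2}.
This is the Fibonacci-type recurrence shifted so that a_0 = a_1 = 1.
Iterating: a_0=1, a_1=1, a_2=2, a_3=3, a_4=5, a_5=8, a_6=13, a_7=21, a_8=34, a_9=55, ...
a_70 = 308061521170129.

308061521170129


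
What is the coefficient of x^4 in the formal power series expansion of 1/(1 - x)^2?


The expansion 1/(1 - x)^r = sum_{k>=0} C(k + r - 1, r - 1) x^k follows from the multiset / negative-binomial theorem (or from repeated differentiation of the geometric series).
For r = 2 and k = 4:
C(5, 1) = 120 / (1 * 24) = 5.

5


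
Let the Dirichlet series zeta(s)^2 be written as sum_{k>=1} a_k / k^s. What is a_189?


The Dirichlet convolution of the constant function 1 with itself gives (1 * 1)(k) = sum_{d | k} 1 = d(k), the number of positive divisors of k.
Since zeta(s) = sum_{k>=1} 1/k^s, we have zeta(s)^2 = sum_{k>=1} d(k)/k^s, so a_k = d(k).
For k = 189: the divisors are 1, 3, 7, 9, 21, 27, 63, 189.
Count = 8.

8


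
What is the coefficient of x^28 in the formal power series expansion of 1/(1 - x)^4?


The negative binomial / multiset identity is
1/(1 - x)^r = sum_{k>=0} C(k + r - 1, r - 1) x^k.
Here r = 4 and k = 28, so the coefficient is
C(28 + 3, 3) = C(31, 3)
= 4495

4495


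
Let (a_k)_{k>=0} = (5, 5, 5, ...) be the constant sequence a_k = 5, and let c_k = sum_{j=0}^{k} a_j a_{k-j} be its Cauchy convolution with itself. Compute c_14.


Since a_j = 5 for all j >= 0, the convolution sum becomes
c_k = sum_{j=0}^{k} 5 * 5 = 25 * (k + 1).
Equivalently, the generating function of (a_k) is 5/(1 - x) and its square is 25/(1 - x)^2 = sum_{k>=0} 25(k + 1) x^k.
For k = 14: 25 * 15 = 375.

375


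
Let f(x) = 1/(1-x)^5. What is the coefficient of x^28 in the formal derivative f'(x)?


Differentiate: d/dx [ 1/(1-x)^r ] = r / (1-x)^(r+1).
Here r = 5, so f'(x) = 5 / (1-x)^6.
The expansion of 1/(1-x)^(r+1) has coefficient of x^n equal to C(n+r, r).
So the coefficient of x^28 in f'(x) is
5 * C(33, 5) = 5 * 237336 = 1186680

1186680


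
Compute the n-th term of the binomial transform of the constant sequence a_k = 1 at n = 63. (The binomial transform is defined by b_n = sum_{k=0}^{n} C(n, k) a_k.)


With a_k = 1 for all k, b_n = sum_{k=0}^{n} C(n, k) = 2^n by the binomial theorem.
For n = 63: 2^63 = 9223372036854775808.

9223372036854775808


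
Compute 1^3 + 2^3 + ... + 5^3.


This power sum has a closed form given by Faulhaber's formula
sum_{k=1}^{m} k^p = (1 / (p + 1)) * sum_{j=0}^{p} C(p + 1, j) B_j m^(p + 1 - j),
but for small m direct computation is fastest:
1 + 8 + 27 + 64 + 125 = 225.

225


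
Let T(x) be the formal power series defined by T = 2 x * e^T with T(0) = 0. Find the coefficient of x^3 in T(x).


Apply the Lagrange inversion formula: if T = 2 x * phi(T) with phi(t) = e^t, then
[x^n] T = 2^n * (1/n) [t^(n-1)] phi(t)^n = 2^n * (1/n) [t^(n-1)] e^(n t) = 2^n * (1/n) * n^(n-1) / (n-1)! = 2^n * n^(n-1) / n!.
When c = 1 this is the Cayley count of rooted labeled trees on n vertices, divided by n!.
For n = 3: 2^3 * 3^2 / 3! = 8 * 9/6 = 12.

12


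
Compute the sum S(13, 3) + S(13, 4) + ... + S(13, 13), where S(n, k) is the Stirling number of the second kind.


By definition, S(n, k) counts partitions of an n-set into exactly k nonempty blocks.
Computing row n = 13 for k = 3..13:
S(13, k): 261625, 2532530, 7508501, 9321312, 5715424, 1899612, 359502, 39325, 2431, 78, 1
Sum = 27640341.

27640341


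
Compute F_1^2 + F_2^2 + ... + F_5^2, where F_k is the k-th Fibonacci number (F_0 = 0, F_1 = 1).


There is a standard identity sum_{k=0}^{N} F_k^2 = F_N * F_{N+1} (proved inductively from the telescoping relation F_k^2 = F_k F_{k+1} - F_{k-1} F_k). Then
sum_{k=1}^{5} F_k^2 = F_5 F_6 - F_0 F_1.
Computing: F_5 = 5, F_6 = 8, F_0 = 0, F_1 = 1.
Sum = 5 * 8 - 0 * 1 = 40.

40


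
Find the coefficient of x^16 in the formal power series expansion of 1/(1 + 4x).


Write 1/(1 + c x) = 1/(1 - (-c) x) and apply the geometric-series identity
1/(1 - y) = sum_{k>=0} y^k to get 1/(1 + c x) = sum_{k>=0} (-c)^k x^k.
So the coefficient of x^k is (-c)^k = (-1)^k * c^k.
Here c = 4 and k = 16:
(-4)^16 = 1 * 4294967296 = 4294967296

4294967296


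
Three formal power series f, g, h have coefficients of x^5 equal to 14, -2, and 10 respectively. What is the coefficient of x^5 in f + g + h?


Series addition is componentwise:
14 + -2 + 10
= 22

22


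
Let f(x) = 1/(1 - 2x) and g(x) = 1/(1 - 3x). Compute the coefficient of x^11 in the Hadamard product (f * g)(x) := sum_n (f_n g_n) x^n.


f has coefficients f_k = 2^k and g has coefficients g_k = 3^k, so the Hadamard product has coefficient (f*g)_k = 2^k * 3^k = 6^k.
For k = 11: 6^11 = 362797056.

362797056


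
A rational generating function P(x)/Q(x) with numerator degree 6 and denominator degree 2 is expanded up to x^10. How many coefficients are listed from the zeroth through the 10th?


Expanding up to x^10 gives the coefficients for x^0, x^1, ..., x^10.
That is 10 + 1 = 11 coefficients in total.

11


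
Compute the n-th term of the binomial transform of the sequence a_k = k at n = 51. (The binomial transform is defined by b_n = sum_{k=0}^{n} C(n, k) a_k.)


With a_k = k, b_n = sum_{k=0}^{n} C(n, k) k. Using k * C(n, k) = n * C(n-1, k-1) gives b_n = n * sum_{k>=1} C(n-1, k-1) = n * 2^(n-1).
For n = 51: 51 * 2^50 = 51 * 1125899906842624 = 57420895248973824.

57420895248973824


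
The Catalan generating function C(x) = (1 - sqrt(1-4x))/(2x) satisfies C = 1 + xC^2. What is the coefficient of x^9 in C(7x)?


Substituting x -> 7x scales the n-th coefficient by 7^n, so [x^9] C(7x) = 7^9 * C_9.
C_9 = C(2*9, 9)/(10) = 48620/10 = 4862.
So 7^9 * 4862 = 40353607 * 4862 = 196199237234.

196199237234


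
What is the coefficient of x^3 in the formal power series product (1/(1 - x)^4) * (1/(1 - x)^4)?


Combine the factors: (1/(1 - x)^4) * (1/(1 - x)^4) = 1/(1 - x)^8.
Then use 1/(1 - x)^r = sum_{k>=0} C(k + r - 1, r - 1) x^k with r = 8 and k = 3:
C(10, 7) = 120.

120


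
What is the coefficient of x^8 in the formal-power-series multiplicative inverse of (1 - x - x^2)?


Let the inverse be f(x) = sum_{k>=0} a_k x^k. From f(x) * (1 - x - x^2) = 1 and matching coefficients:
 x^0: a_0 = 1.
 x^1: a_1 - a_0 = 0, so a_1 = 1.
 x^k (k >= 2): a_k - a_{k-1} - a_{k-2} = 0, i.e. a_k = a_{k-1} + a_{k-2}.
This is the Fibonacci-type recurrence shifted so that a_0 = a_1 = 1.
Iterating: a_0=1, a_1=1, a_2=2, a_3=3, a_4=5, a_5=8, a_6=13, a_7=21, a_8=34
a_8 = 34.

34


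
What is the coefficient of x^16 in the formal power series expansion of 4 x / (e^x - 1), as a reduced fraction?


The exponential generating function for Bernoulli numbers is
x / (e^x - 1) = sum_{k>=0} B_k x^k / k!.
So the coefficient of x^16 in 4 x / (e^x - 1) is 4 B_16 / 16!.
Computing: B_16 = -3617/510, 16! = 20922789888000, giving
4 * -3617/510 / 20922789888000 = -3617/2667655710720000.

-3617/2667655710720000


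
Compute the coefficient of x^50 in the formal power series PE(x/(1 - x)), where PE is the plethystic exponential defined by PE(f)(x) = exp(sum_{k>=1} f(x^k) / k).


For f(x) = x/(1 - x) we have
sum_{k>=1} f(x^k) / k = sum_{k>=1} (1/k) * x^k / (1 - x^k) = sum_{k, m >= 1} x^(k m) / k,
which after exponentiating simplifies to
PE(x/(1 - x)) = prod_{k>=1} 1 / (1 - x^k).
This is the generating function for the partition function p(n), so the coefficient of x^50 is p(50).
Computing p(50) by dynamic programming over parts 1, 2, ..., 50: p(50) = 204226.

204226


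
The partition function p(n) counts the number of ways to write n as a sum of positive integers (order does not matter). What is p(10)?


Using the generating function prod_{k>=1} 1/(1-x^k), we compute p(10).
By dynamic programming over parts 1 through 10:
p(10) = 42

42


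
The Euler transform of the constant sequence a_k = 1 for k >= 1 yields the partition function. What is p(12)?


The Euler transform converts the sequence a_k = 1 into the number of integer partitions.
Using the recurrence or dynamic programming:
p(12) = 77

77


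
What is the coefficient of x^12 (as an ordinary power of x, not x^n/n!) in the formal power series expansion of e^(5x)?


The exponential series is e^y = sum_{k>=0} y^k / k!. Substituting y = 5x gives
e^(5x) = sum_{k>=0} 5^k x^k / k!.
So the coefficient of x^n is a^n/n! with a = 5, n = 12:
5^12 / 12! = 244140625/479001600 = 9765625/19160064

9765625/19160064


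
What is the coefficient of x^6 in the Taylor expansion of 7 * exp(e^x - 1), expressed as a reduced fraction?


exp(e^x - 1) = sum_{k>=0} Bell_k x^k / k!, where Bell_k is the k-th Bell number.
So the coefficient of x^6 is 7 * Bell_6 / 6!.
Computing: Bell_6 = 203 and 6! = 720, giving
7 * 203/720 = 1421/720.

1421/720


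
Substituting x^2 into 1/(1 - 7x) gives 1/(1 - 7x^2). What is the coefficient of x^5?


Since 1/(1 - 7x^2) only has even powers of x,
the coefficient of x^5 (odd) is 0.

0


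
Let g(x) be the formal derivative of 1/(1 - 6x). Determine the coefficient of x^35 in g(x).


Differentiate termwise: d/dx sum_{k>=0} 6^k x^k = sum_{k>=1} k 6^k x^(k-1) = sum_{j>=0} (j+1) 6^(j+1) x^j.
Equivalently, d/dx [1/(1 - 6x)] = 6/(1 - 6x)^2.
For j = 35: 36 * 6^36 = 36 * 10314424798490535546171949056 = 371319292745659279662190166016.

371319292745659279662190166016


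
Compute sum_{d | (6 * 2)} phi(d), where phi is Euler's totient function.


First, 6 * 2 = 12. One classical identity is sum_{d | n} phi(d) = n (each k in [1, n] has a unique gcd with n, and among the k's with gcd(k, n) = n/d there are phi(d) of them). So the sum equals 12. We also verify directly:
Divisors of 12: 1, 2, 3, 4, 6, 12.
phi values: 1, 1, 2, 2, 2, 4.
Sum = 12.

12


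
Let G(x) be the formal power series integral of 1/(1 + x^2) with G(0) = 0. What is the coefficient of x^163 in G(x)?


1/(1 + x^2) = sum_{j>=0} (-1)^j x^(2j). Integrating termwise with G(0) = 0:
G(x) = sum_{j>=0} (-1)^j x^(2j+1) / (2j+1) = arctan(x).
Only odd powers are nonzero. For x^163 write 163 = 2*81 + 1, giving
(-1)^81 / 163 = -1/163 = -1/163.

-1/163


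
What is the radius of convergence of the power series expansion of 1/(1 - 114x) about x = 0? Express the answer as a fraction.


Expanding 1/(1 - 114x) = sum_{k>=0} 114^k x^k, the series converges when |114x| < 1, i.e., |x| < 1/114.
So the radius of convergence is 1/114 = 1/114.

1/114


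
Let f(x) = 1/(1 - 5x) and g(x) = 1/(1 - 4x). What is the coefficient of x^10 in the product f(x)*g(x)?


The coefficient of x^n in f*g is the Cauchy product: sum_{k=0}^{n} a^k * b^(n-k).
With a=5, b=4, n=10:
sum_{k=0}^{10} 5^k * 4^(10-k)
= 44633821

44633821


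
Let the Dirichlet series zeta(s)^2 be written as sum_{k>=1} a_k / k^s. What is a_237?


The Dirichlet convolution of the constant function 1 with itself gives (1 * 1)(k) = sum_{d | k} 1 = d(k), the number of positive divisors of k.
Since zeta(s) = sum_{k>=1} 1/k^s, we have zeta(s)^2 = sum_{k>=1} d(k)/k^s, so a_k = d(k).
For k = 237: the divisors are 1, 3, 79, 237.
Count = 4.

4


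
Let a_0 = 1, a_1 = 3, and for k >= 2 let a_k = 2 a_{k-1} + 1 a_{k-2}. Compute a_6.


Iterating the recurrence forward:
a_0 = 1
a_1 = 3
a_2 = 2*3 + 1*1 = 7
a_3 = 2*7 + 1*3 = 17
a_4 = 2*17 + 1*7 = 41
a_5 = 2*41 + 1*17 = 99
a_6 = 2*99 + 1*41 = 239
So a_6 = 239.

239


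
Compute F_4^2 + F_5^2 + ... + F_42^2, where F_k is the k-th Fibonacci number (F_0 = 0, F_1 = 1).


There is a standard identity sum_{k=0}^{N} F_k^2 = F_N * F_{N+1} (proved inductively from the telescoping relation F_k^2 = F_k F_{k+1} - F_{k-1} F_k). Then
sum_{k=4}^{42} F_k^2 = F_42 F_43 - F_3 F_4.
Computing: F_42 = 267914296, F_43 = 433494437, F_3 = 2, F_4 = 3.
Sum = 267914296 * 433494437 - 2 * 3 = 116139356908771346.

116139356908771346


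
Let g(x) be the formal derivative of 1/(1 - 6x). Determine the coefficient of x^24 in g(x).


Differentiate termwise: d/dx sum_{k>=0} 6^k x^k = sum_{k>=1} k 6^k x^(k-1) = sum_{j>=0} (j+1) 6^(j+1) x^j.
Equivalently, d/dx [1/(1 - 6x)] = 6/(1 - 6x)^2.
For j = 24: 25 * 6^25 = 25 * 28430288029929701376 = 710757200748242534400.

710757200748242534400


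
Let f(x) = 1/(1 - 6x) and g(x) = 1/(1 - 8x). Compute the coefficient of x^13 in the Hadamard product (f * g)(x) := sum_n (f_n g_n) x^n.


f has coefficients f_k = 6^k and g has coefficients g_k = 8^k, so the Hadamard product has coefficient (f*g)_k = 6^k * 8^k = 48^k.
For k = 13: 48^13 = 7180192468708211294208.

7180192468708211294208


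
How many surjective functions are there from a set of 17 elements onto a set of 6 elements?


By inclusion-exclusion on which target elements are missed, the number of surjections from an n-set onto a k-set is
surj(n, k) = sum_{j=0}^{k} (-1)^j C(k, j) (k - j)^n.
Equivalently surj(n, k) = k! * S(n, k), where S(n, k) is the Stirling number of the second kind.
For n = 17, k = 6:
S(17, 6) = 17505749898, so
surj = 6! * 17505749898 = 720 * 17505749898 = 12604139926560.

12604139926560


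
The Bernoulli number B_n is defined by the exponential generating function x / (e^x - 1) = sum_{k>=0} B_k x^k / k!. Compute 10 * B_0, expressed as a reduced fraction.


Bernoulli numbers can also be computed recursively via B_0 = 1 and sum_{j=0}^{m} C(m+1, j) B_j = 0 for m >= 1. Odd-index Bernoulli numbers vanish for k >= 3.
Computing B_0 = 1, so 10 * B_0 = 10 * 1 = 10.

10


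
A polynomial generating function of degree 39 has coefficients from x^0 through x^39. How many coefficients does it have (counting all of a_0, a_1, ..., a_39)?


A polynomial of degree 39 takes the form a_0 + a_1 x + ... + a_39 x^39.
The number of coefficients is 39 + 1 = 40.

40


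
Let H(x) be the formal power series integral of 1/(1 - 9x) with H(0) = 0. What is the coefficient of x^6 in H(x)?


1/(1 - 9x) = sum_{k>=0} 9^k x^k. Integrating termwise with H(0) = 0:
H(x) = sum_{k>=0} 9^k x^(k+1) / (k+1) = sum_{m>=1} 9^(m-1) x^m / m.
For m = 6: 9^5/6 = 59049/6 = 19683/2.

19683/2


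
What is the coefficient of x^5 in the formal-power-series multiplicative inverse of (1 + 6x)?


The inverse is 1/(1 + 6x). Apply the geometric identity 1/(1 - y) = sum_{k>=0} y^k with y = -6x:
1/(1 + 6x) = sum_{k>=0} (-6)^k x^k.
So the coefficient of x^5 is (-6)^5 = -7776.

-7776


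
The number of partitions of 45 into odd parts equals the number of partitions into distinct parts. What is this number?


Computing partitions of 45 into odd parts (1, 3, 5, ...):
Using the generating function prod_{k>=0} 1/(1-x^(2k+1)),
the count is 2048

2048


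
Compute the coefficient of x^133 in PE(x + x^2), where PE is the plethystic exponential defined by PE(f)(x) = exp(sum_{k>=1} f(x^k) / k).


With f(x) = x + x^2, the exponent is sum_{k>=1} (x^k + x^(2k)) / k = -ln(1 - x) - ln(1 - x^2). Exponentiating:
PE(x + x^2) = 1 / ((1 - x)(1 - x^2)).
This is the generating function for partitions of n into parts of size 1 or 2. The number of 2's can be any j in 0..66, and the rest are 1's, so
[x^133] = floor(133/2) + 1 = 67.

67


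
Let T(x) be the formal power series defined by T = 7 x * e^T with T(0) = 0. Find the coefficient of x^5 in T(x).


Apply the Lagrange inversion formula: if T = 7 x * phi(T) with phi(t) = e^t, then
[x^n] T = 7^n * (1/n) [t^(n-1)] phi(t)^n = 7^n * (1/n) [t^(n-1)] e^(n t) = 7^n * (1/n) * n^(n-1) / (n-1)! = 7^n * n^(n-1) / n!.
When c = 1 this is the Cayley count of rooted labeled trees on n vertices, divided by n!.
For n = 5: 7^5 * 5^4 / 5! = 16807 * 625/120 = 2100875/24.

2100875/24


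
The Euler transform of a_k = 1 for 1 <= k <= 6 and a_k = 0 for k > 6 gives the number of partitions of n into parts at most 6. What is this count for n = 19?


Partitions of 19 into parts at most 6:
Using generating function (1-x)^(-1)(1-x^2)^(-1)...(1-x^6)^(-1),
the coefficient of x^19 = 235

235


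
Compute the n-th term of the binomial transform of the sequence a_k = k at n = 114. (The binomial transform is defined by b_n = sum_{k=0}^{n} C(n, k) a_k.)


With a_k = k, b_n = sum_{k=0}^{n} C(n, k) k. Using k * C(n, k) = n * C(n-1, k-1) gives b_n = n * sum_{k>=1} C(n-1, k-1) = n * 2^(n-1).
For n = 114: 114 * 2^113 = 114 * 10384593717069655257060992658440192 = 1183843683745940699304953163062181888.

1183843683745940699304953163062181888


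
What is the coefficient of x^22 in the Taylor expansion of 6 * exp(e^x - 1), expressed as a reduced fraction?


exp(e^x - 1) = sum_{k>=0} Bell_k x^k / k!, where Bell_k is the k-th Bell number.
So the coefficient of x^22 is 6 * Bell_22 / 22!.
Computing: Bell_22 = 4506715738447323 and 22! = 1124000727777607680000, giving
6 * 4506715738447323/1124000727777607680000 = 88366975263673/3673204992737280000.

88366975263673/3673204992737280000


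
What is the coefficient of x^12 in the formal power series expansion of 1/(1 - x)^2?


The negative binomial / multiset identity is
1/(1 - x)^r = sum_{k>=0} C(k + r - 1, r - 1) x^k.
Here r = 2 and k = 12, so the coefficient is
C(12 + 1, 1) = C(13, 1)
= 13

13


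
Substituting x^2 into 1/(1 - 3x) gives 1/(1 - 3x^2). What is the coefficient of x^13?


Since 1/(1 - 3x^2) only has even powers of x,
the coefficient of x^13 (odd) is 0.

0


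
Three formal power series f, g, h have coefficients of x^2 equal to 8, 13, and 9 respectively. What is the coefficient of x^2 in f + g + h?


Series addition is componentwise:
8 + 13 + 9
= 30

30


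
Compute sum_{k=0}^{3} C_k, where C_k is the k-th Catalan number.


C_0 through C_3: 1, 1, 2, 5
Sum = 1 + 1 + 2 + 5
= 9

9


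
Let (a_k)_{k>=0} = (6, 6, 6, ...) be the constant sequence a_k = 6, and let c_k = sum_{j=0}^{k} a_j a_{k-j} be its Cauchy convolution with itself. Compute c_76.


Since a_j = 6 for all j >= 0, the convolution sum becomes
c_k = sum_{j=0}^{k} 6 * 6 = 36 * (k + 1).
Equivalently, the generating function of (a_k) is 6/(1 - x) and its square is 36/(1 - x)^2 = sum_{k>=0} 36(k + 1) x^k.
For k = 76: 36 * 77 = 2772.

2772


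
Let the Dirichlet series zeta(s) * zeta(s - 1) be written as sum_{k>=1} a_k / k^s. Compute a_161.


Convolution gives a_k = sum_{d | k} d * 1 = sum_{d | k} d = sigma(k), the sum of positive divisors of k.
For k = 161, the divisors are 1, 7, 23, 161, so
sigma(161) = 1 + 7 + 23 + 161 = 192.

192


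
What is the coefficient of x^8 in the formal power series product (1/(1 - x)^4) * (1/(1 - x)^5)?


Combine the factors: (1/(1 - x)^4) * (1/(1 - x)^5) = 1/(1 - x)^9.
Then use 1/(1 - x)^r = sum_{k>=0} C(k + r - 1, r - 1) x^k with r = 9 and k = 8:
C(16, 8) = 12870.

12870


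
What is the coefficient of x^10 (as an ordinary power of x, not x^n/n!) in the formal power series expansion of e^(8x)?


The exponential series is e^y = sum_{k>=0} y^k / k!. Substituting y = 8x gives
e^(8x) = sum_{k>=0} 8^k x^k / k!.
So the coefficient of x^n is a^n/n! with a = 8, n = 10:
8^10 / 10! = 1073741824/3628800 = 4194304/14175

4194304/14175


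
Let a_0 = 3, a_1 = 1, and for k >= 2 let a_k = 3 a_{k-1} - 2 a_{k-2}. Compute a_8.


Iterating the recurrence forward:
a_0 = 3
a_1 = 1
a_2 = 3*1 - 2*3 = -3
a_3 = 3*-3 - 2*1 = -11
a_4 = 3*-11 - 2*-3 = -27
a_5 = 3*-27 - 2*-11 = -59
a_6 = 3*-59 - 2*-27 = -123
a_7 = 3*-123 - 2*-59 = -251
a_8 = 3*-251 - 2*-123 = -507
So a_8 = -507.

-507


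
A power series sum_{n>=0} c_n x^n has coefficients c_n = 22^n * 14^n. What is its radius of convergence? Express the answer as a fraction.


By the root test (Cauchy-Hadamard), the radius is R = 1 / limsup_n |c_n|^(1/n).
Here |c_n|^(1/n) = (22^n * 14^n)^(1/n) = 22 * 14 = 308 for all n.
So R = 1/308 = 1/308.

1/308


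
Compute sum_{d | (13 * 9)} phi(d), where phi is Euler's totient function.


First, 13 * 9 = 117. One classical identity is sum_{d | n} phi(d) = n (each k in [1, n] has a unique gcd with n, and among the k's with gcd(k, n) = n/d there are phi(d) of them). So the sum equals 117. We also verify directly:
Divisors of 117: 1, 3, 9, 13, 39, 117.
phi values: 1, 2, 6, 12, 24, 72.
Sum = 117.

117


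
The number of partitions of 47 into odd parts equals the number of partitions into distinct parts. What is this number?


Computing partitions of 47 into odd parts (1, 3, 5, ...):
Using the generating function prod_{k>=0} 1/(1-x^(2k+1)),
the count is 2590

2590


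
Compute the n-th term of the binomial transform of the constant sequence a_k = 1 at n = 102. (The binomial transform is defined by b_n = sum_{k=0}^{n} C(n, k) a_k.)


With a_k = 1 for all k, b_n = sum_{k=0}^{n} C(n, k) = 2^n by the binomial theorem.
For n = 102: 2^102 = 5070602400912917605986812821504.

5070602400912917605986812821504


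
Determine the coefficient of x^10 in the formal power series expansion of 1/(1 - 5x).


The geometric series identity gives 1/(1 - c x) = sum_{k>=0} c^k x^k, so the coefficient of x^k is c^k.
Here c = 5 and k = 10.
Computing: 5^10 = 9765625

9765625


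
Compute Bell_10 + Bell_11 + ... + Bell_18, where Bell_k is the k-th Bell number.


Recall Bell_k counts set partitions of a k-set (with Bell_0 = 1 by convention).
Bell_10 through Bell_18: 115975, 678570, 4213597, 27644437, 190899322, 1382958545, 10480142147, 82864869804, 682076806159
Sum = 115975 + 678570 + 4213597 + 27644437 + 190899322 + 1382958545 + 10480142147 + 82864869804 + 682076806159 = 777028328556.

777028328556


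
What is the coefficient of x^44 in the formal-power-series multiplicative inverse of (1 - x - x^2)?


Let the inverse be f(x) = sum_{k>=0} a_k x^k. From f(x) * (1 - x - x^2) = 1 and matching coefficients:
 x^0: a_0 = 1.
 x^1: a_1 - a_0 = 0, so a_1 = 1.
 x^k (k >= 2): a_k - a_{k-1} - a_{k-2} = 0, i.e. a_k = a_{k-1} + a_{k-2}.
This is the Fibonacci-type recurrence shifted so that a_0 = a_1 = 1.
Iterating: a_0=1, a_1=1, a_2=2, a_3=3, a_4=5, a_5=8, a_6=13, a_7=21, a_8=34, a_9=55, ...
a_44 = 1134903170.

1134903170


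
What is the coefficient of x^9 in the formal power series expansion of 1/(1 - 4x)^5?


The general identity 1/(1 - c x)^r = sum_{k>=0} c^k C(k + r - 1, r - 1) x^k follows by substituting y = c x into 1/(1 - y)^r = sum_{k>=0} C(k + r - 1, r - 1) y^k.
For c = 4, r = 5, k = 9:
4^9 * C(13, 4) = 262144 * 715 = 187432960.

187432960


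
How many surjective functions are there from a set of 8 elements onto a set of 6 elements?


By inclusion-exclusion on which target elements are missed, the number of surjections from an n-set onto a k-set is
surj(n, k) = sum_{j=0}^{k} (-1)^j C(k, j) (k - j)^n.
Equivalently surj(n, k) = k! * S(n, k), where S(n, k) is the Stirling number of the second kind.
For n = 8, k = 6:
S(8, 6) = 266, so
surj = 6! * 266 = 720 * 266 = 191520.

191520


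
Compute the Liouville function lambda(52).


The Liouville function is lambda(k) = (-1)^Omega(k), where Omega(k) counts the prime factors of k with multiplicity.
Factoring: 52 = 2 * 2 * 13, so Omega(52) = 3.
lambda(52) = (-1)^3 = -1.

-1


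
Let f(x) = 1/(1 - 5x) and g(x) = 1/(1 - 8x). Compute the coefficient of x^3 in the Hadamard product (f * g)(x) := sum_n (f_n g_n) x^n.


f has coefficients f_k = 5^k and g has coefficients g_k = 8^k, so the Hadamard product has coefficient (f*g)_k = 5^k * 8^k = 40^k.
For k = 3: 40^3 = 64000.

64000
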